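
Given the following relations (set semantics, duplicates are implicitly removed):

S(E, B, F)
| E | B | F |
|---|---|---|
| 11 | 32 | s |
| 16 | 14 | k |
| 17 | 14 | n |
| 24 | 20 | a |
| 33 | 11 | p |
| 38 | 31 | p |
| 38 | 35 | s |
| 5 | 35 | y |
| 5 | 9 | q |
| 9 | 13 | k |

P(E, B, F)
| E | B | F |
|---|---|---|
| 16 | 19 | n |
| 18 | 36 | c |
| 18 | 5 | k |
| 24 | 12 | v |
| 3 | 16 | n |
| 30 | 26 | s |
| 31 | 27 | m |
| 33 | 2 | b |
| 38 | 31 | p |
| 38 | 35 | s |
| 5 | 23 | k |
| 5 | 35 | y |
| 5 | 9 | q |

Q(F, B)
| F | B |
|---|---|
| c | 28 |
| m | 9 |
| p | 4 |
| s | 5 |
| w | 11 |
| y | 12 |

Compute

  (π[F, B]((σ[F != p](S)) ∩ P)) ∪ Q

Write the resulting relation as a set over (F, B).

{(c, 28), (m, 9), (p, 4), (q, 9), (s, 35), (s, 5), (w, 11), (y, 12), (y, 35)}

σ[F != p]: keep tuples satisfying F != p → {(11, 32, s), (16, 14, k), (17, 14, n), (24, 20, a), (38, 35, s), (5, 35, y), (5, 9, q), (9, 13, k)}
Intersection: {(11, 32, s), (16, 14, k), (17, 14, n), (24, 20, a), (38, 35, s), (5, 35, y), (5, 9, q), (9, 13, k)} with {(16, 19, n), (18, 36, c), (18, 5, k), (24, 12, v), (3, 16, n), (30, 26, s), (31, 27, m), (33, 2, b), (38, 31, p), (38, 35, s), (5, 23, k), (5, 35, y), (5, 9, q)} → {(38, 35, s), (5, 35, y), (5, 9, q)}
π[F, B]: project onto (F, B) → {(q, 9), (s, 35), (y, 35)}
Union: {(q, 9), (s, 35), (y, 35)} with {(c, 28), (m, 9), (p, 4), (s, 5), (w, 11), (y, 12)} → {(c, 28), (m, 9), (p, 4), (q, 9), (s, 35), (s, 5), (w, 11), (y, 12), (y, 35)}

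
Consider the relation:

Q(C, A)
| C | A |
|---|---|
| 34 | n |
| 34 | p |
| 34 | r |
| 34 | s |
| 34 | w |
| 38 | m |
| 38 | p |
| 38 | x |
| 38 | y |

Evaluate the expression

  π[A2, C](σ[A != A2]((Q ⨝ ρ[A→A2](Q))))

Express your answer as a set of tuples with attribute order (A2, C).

{(m, 38), (n, 34), (p, 34), (p, 38), (r, 34), (s, 34), (w, 34), (x, 38), (y, 38)}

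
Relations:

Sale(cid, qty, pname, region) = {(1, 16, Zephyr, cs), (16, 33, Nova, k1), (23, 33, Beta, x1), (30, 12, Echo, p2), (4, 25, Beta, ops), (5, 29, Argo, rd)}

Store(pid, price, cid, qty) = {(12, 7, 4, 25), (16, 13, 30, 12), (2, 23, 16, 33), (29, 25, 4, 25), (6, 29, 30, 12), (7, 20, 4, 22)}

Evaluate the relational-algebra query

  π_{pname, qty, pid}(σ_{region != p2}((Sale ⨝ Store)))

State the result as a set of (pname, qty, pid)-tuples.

{(Beta, 25, 12), (Beta, 25, 29), (Nova, 33, 2)}

Sale ⋈ Store (natural join on cid, qty): {(16, 33, Nova, k1, 2, 23), (30, 12, Echo, p2, 16, 13), (30, 12, Echo, p2, 6, 29), (4, 25, Beta, ops, 12, 7), (4, 25, Beta, ops, 29, 25)}
Selection region != p2: {(16, 33, Nova, k1, 2, 23), (4, 25, Beta, ops, 12, 7), (4, 25, Beta, ops, 29, 25)}
π_{pname, qty, pid} gives {(Beta, 25, 12), (Beta, 25, 29), (Nova, 33, 2)}.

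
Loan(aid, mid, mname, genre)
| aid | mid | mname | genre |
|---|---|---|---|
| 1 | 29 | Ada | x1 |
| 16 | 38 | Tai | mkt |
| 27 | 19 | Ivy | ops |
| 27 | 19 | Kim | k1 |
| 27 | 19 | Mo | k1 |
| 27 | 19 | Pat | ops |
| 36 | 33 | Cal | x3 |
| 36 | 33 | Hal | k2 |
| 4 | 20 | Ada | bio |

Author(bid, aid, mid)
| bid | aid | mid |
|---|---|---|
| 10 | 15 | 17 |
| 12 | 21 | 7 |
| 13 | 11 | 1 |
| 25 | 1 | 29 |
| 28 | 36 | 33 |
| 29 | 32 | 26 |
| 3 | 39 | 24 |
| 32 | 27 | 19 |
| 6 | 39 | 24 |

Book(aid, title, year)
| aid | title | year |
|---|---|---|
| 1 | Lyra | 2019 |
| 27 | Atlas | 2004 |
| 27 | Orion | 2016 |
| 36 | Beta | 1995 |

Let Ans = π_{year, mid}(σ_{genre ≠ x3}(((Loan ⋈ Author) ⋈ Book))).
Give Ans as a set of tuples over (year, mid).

Natural join on aid, mid: {(1, 29, Ada, x1, 25), (27, 19, Ivy, ops, 32), (27, 19, Kim, k1, 32), (27, 19, Mo, k1, 32), (27, 19, Pat, ops, 32), (36, 33, Cal, x3, 28), (36, 33, Hal, k2, 28)}
Natural join on aid: {(1, 29, Ada, x1, 25, Lyra, 2019), (27, 19, Ivy, ops, 32, Atlas, 2004), (27, 19, Ivy, ops, 32, Orion, 2016), (27, 19, Kim, k1, 32, Atlas, 2004), (27, 19, Kim, k1, 32, Orion, 2016), (27, 19, Mo, k1, 32, Atlas, 2004), (27, 19, Mo, k1, 32, Orion, 2016), (27, 19, Pat, ops, 32, Atlas, 2004), (27, 19, Pat, ops, 32, Orion, 2016), (36, 33, Cal, x3, 28, Beta, 1995), (36, 33, Hal, k2, 28, Beta, 1995)}
σ[genre ≠ x3]: keep tuples satisfying genre ≠ x3 → {(1, 29, Ada, x1, 25, Lyra, 2019), (27, 19, Ivy, ops, 32, Atlas, 2004), (27, 19, Ivy, ops, 32, Orion, 2016), (27, 19, Kim, k1, 32, Atlas, 2004), (27, 19, Kim, k1, 32, Orion, 2016), (27, 19, Mo, k1, 32, Atlas, 2004), (27, 19, Mo, k1, 32, Orion, 2016), (27, 19, Pat, ops, 32, Atlas, 2004), (27, 19, Pat, ops, 32, Orion, 2016), (36, 33, Hal, k2, 28, Beta, 1995)}
π_{year, mid} gives {(1995, 33), (2004, 19), (2016, 19), (2019, 29)} (6 duplicate(s) eliminated).

{(1995, 33), (2004, 19), (2016, 19), (2019, 29)}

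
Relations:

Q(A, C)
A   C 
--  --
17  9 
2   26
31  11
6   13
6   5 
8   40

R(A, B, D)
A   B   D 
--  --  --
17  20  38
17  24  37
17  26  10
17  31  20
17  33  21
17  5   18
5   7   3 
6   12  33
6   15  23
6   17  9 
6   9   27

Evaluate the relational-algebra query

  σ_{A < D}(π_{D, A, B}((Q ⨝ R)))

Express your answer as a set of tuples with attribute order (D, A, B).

Joining Q and R on A yields {(17, 9, 20, 38), (17, 9, 24, 37), (17, 9, 26, 10), (17, 9, 31, 20), (17, 9, 33, 21), (17, 9, 5, 18), (6, 13, 12, 33), (6, 13, 15, 23), (6, 13, 17, 9), (6, 13, 9, 27), (6, 5, 12, 33), (6, 5, 15, 23), (6, 5, 17, 9), (6, 5, 9, 27)}.
Keep only column(s) D, A, B (4 duplicate(s) eliminated): {(10, 17, 26), (18, 17, 5), (20, 17, 31), (21, 17, 33), (23, 6, 15), (27, 6, 9), (33, 6, 12), (37, 17, 24), (38, 17, 20), (9, 6, 17)}
σ[A < D]: keep tuples satisfying A < D → {(18, 17, 5), (20, 17, 31), (21, 17, 33), (23, 6, 15), (27, 6, 9), (33, 6, 12), (37, 17, 24), (38, 17, 20), (9, 6, 17)}

{(18, 17, 5), (20, 17, 31), (21, 17, 33), (23, 6, 15), (27, 6, 9), (33, 6, 12), (37, 17, 24), (38, 17, 20), (9, 6, 17)}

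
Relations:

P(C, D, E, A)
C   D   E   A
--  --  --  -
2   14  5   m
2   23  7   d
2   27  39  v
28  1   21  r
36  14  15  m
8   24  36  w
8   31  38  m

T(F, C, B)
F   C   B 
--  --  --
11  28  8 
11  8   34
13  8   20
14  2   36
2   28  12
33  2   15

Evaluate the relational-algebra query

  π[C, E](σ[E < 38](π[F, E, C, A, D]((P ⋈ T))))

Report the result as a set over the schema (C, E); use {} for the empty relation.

P ⋈ T (natural join on C): {(2, 14, 5, m, 14, 36), (2, 14, 5, m, 33, 15), (2, 23, 7, d, 14, 36), (2, 23, 7, d, 33, 15), (2, 27, 39, v, 14, 36), (2, 27, 39, v, 33, 15), (28, 1, 21, r, 11, 8), (28, 1, 21, r, 2, 12), (8, 24, 36, w, 11, 34), (8, 24, 36, w, 13, 20), (8, 31, 38, m, 11, 34), (8, 31, 38, m, 13, 20)}
π_{F, E, C, A, D} gives {(11, 21, 28, r, 1), (11, 36, 8, w, 24), (11, 38, 8, m, 31), (13, 36, 8, w, 24), (13, 38, 8, m, 31), (14, 39, 2, v, 27), (14, 5, 2, m, 14), (14, 7, 2, d, 23), (2, 21, 28, r, 1), (33, 39, 2, v, 27), (33, 5, 2, m, 14), (33, 7, 2, d, 23)}.
σ[E < 38]: keep tuples satisfying E < 38 → {(11, 21, 28, r, 1), (11, 36, 8, w, 24), (13, 36, 8, w, 24), (14, 5, 2, m, 14), (14, 7, 2, d, 23), (2, 21, 28, r, 1), (33, 5, 2, m, 14), (33, 7, 2, d, 23)}
π_{C, E} gives {(2, 5), (2, 7), (28, 21), (8, 36)} (4 duplicate(s) eliminated).

{(2, 5), (2, 7), (28, 21), (8, 36)}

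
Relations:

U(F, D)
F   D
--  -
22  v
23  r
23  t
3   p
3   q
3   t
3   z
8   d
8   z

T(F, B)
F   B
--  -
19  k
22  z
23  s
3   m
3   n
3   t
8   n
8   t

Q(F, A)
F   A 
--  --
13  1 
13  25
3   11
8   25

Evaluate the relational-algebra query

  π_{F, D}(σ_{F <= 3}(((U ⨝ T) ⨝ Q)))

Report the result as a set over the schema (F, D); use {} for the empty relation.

{(3, p), (3, q), (3, t), (3, z)}

U ⋈ T (natural join on F): {(22, v, z), (23, r, s), (23, t, s), (3, p, m), (3, p, n), (3, p, t), (3, q, m), (3, q, n), (3, q, t), (3, t, m), (3, t, n), (3, t, t), (3, z, m), (3, z, n), (3, z, t), (8, d, n), (8, d, t), (8, z, n), (8, z, t)}
(U ⨝ T) ⋈ Q (natural join on F): {(3, p, m, 11), (3, p, n, 11), (3, p, t, 11), (3, q, m, 11), (3, q, n, 11), (3, q, t, 11), (3, t, m, 11), (3, t, n, 11), (3, t, t, 11), (3, z, m, 11), (3, z, n, 11), (3, z, t, 11), (8, d, n, 25), (8, d, t, 25), (8, z, n, 25), (8, z, t, 25)}
Filtering on F <= 3 leaves {(3, p, m, 11), (3, p, n, 11), (3, p, t, 11), (3, q, m, 11), (3, q, n, 11), (3, q, t, 11), (3, t, m, 11), (3, t, n, 11), (3, t, t, 11), (3, z, m, 11), (3, z, n, 11), (3, z, t, 11)}.
π[F, D]: project onto (F, D) (8 duplicate(s) eliminated) → {(3, p), (3, q), (3, t), (3, z)}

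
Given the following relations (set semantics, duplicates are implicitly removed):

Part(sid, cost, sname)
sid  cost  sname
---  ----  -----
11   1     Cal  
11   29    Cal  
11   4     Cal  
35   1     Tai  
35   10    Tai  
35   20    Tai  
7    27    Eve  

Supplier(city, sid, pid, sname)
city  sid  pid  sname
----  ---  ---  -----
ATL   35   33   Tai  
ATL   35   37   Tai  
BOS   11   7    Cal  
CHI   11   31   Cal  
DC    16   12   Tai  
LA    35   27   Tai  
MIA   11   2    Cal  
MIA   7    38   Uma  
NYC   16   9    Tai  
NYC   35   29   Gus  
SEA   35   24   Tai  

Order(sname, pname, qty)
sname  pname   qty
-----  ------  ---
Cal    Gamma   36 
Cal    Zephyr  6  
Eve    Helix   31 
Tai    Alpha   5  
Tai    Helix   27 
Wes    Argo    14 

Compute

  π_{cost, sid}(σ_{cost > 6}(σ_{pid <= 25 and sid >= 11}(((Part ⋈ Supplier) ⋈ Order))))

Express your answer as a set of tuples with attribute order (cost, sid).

{(10, 35), (20, 35), (29, 11)}

Part ⋈ Supplier (natural join on sid, sname): {(11, 1, Cal, BOS, 7), (11, 1, Cal, CHI, 31), (11, 1, Cal, MIA, 2), (11, 29, Cal, BOS, 7), (11, 29, Cal, CHI, 31), (11, 29, Cal, MIA, 2), (11, 4, Cal, BOS, 7), (11, 4, Cal, CHI, 31), (11, 4, Cal, MIA, 2), (35, 1, Tai, ATL, 33), (35, 1, Tai, ATL, 37), (35, 1, Tai, LA, 27), (35, 1, Tai, SEA, 24), (35, 10, Tai, ATL, 33), (35, 10, Tai, ATL, 37), (35, 10, Tai, LA, 27), (35, 10, Tai, SEA, 24), (35, 20, Tai, ATL, 33), (35, 20, Tai, ATL, 37), (35, 20, Tai, LA, 27), (35, 20, Tai, SEA, 24)}
(Part ⋈ Supplier) ⋈ Order (natural join on sname): {(11, 1, Cal, BOS, 7, Gamma, 36), (11, 1, Cal, BOS, 7, Zephyr, 6), (11, 1, Cal, CHI, 31, Gamma, 36), (11, 1, Cal, CHI, 31, Zephyr, 6), (11, 1, Cal, MIA, 2, Gamma, 36), (11, 1, Cal, MIA, 2, Zephyr, 6), (11, 29, Cal, BOS, 7, Gamma, 36), (11, 29, Cal, BOS, 7, Zephyr, 6), (11, 29, Cal, CHI, 31, Gamma, 36), (11, 29, Cal, CHI, 31, Zephyr, 6), (11, 29, Cal, MIA, 2, Gamma, 36), (11, 29, Cal, MIA, 2, Zephyr, 6), (11, 4, Cal, BOS, 7, Gamma, 36), (11, 4, Cal, BOS, 7, Zephyr, 6), (11, 4, Cal, CHI, 31, Gamma, 36), (11, 4, Cal, CHI, 31, Zephyr, 6), (11, 4, Cal, MIA, 2, Gamma, 36), (11, 4, Cal, MIA, 2, Zephyr, 6), (35, 1, Tai, ATL, 33, Alpha, 5), (35, 1, Tai, ATL, 33, Helix, 27), (35, 1, Tai, ATL, 37, Alpha, 5), (35, 1, Tai, ATL, 37, Helix, 27), (35, 1, Tai, LA, 27, Alpha, 5), (35, 1, Tai, LA, 27, Helix, 27), (35, 1, Tai, SEA, 24, Alpha, 5), (35, 1, Tai, SEA, 24, Helix, 27), (35, 10, Tai, ATL, 33, Alpha, 5), (35, 10, Tai, ATL, 33, Helix, 27), (35, 10, Tai, ATL, 37, Alpha, 5), (35, 10, Tai, ATL, 37, Helix, 27), (35, 10, Tai, LA, 27, Alpha, 5), (35, 10, Tai, LA, 27, Helix, 27), (35, 10, Tai, SEA, 24, Alpha, 5), (35, 10, Tai, SEA, 24, Helix, 27), (35, 20, Tai, ATL, 33, Alpha, 5), (35, 20, Tai, ATL, 33, Helix, 27), (35, 20, Tai, ATL, 37, Alpha, 5), (35, 20, Tai, ATL, 37, Helix, 27), (35, 20, Tai, LA, 27, Alpha, 5), (35, 20, Tai, LA, 27, Helix, 27), (35, 20, Tai, SEA, 24, Alpha, 5), (35, 20, Tai, SEA, 24, Helix, 27)}
σ[pid <= 25 and sid >= 11]: keep tuples satisfying pid <= 25 and sid >= 11 → {(11, 1, Cal, BOS, 7, Gamma, 36), (11, 1, Cal, BOS, 7, Zephyr, 6), (11, 1, Cal, MIA, 2, Gamma, 36), (11, 1, Cal, MIA, 2, Zephyr, 6), (11, 29, Cal, BOS, 7, Gamma, 36), (11, 29, Cal, BOS, 7, Zephyr, 6), (11, 29, Cal, MIA, 2, Gamma, 36), (11, 29, Cal, MIA, 2, Zephyr, 6), (11, 4, Cal, BOS, 7, Gamma, 36), (11, 4, Cal, BOS, 7, Zephyr, 6), (11, 4, Cal, MIA, 2, Gamma, 36), (11, 4, Cal, MIA, 2, Zephyr, 6), (35, 1, Tai, SEA, 24, Alpha, 5), (35, 1, Tai, SEA, 24, Helix, 27), (35, 10, Tai, SEA, 24, Alpha, 5), (35, 10, Tai, SEA, 24, Helix, 27), (35, 20, Tai, SEA, 24, Alpha, 5), (35, 20, Tai, SEA, 24, Helix, 27)}
σ[cost > 6]: keep tuples satisfying cost > 6 → {(11, 29, Cal, BOS, 7, Gamma, 36), (11, 29, Cal, BOS, 7, Zephyr, 6), (11, 29, Cal, MIA, 2, Gamma, 36), (11, 29, Cal, MIA, 2, Zephyr, 6), (35, 10, Tai, SEA, 24, Alpha, 5), (35, 10, Tai, SEA, 24, Helix, 27), (35, 20, Tai, SEA, 24, Alpha, 5), (35, 20, Tai, SEA, 24, Helix, 27)}
Projecting to cost, sid (5 duplicate(s) eliminated): {(10, 35), (20, 35), (29, 11)}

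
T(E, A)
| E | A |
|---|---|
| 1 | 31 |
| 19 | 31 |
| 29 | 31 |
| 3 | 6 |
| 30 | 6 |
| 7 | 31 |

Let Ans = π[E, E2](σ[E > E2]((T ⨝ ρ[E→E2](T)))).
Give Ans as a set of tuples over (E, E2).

ρ[E→E2]: schema becomes (E2, A); tuples unchanged.
Natural join on A: {(1, 31, 1), (1, 31, 19), (1, 31, 29), (1, 31, 7), (19, 31, 1), (19, 31, 19), (19, 31, 29), (19, 31, 7), (29, 31, 1), (29, 31, 19), (29, 31, 29), (29, 31, 7), (3, 6, 3), (3, 6, 30), (30, 6, 3), (30, 6, 30), (7, 31, 1), (7, 31, 19), (7, 31, 29), (7, 31, 7)}
Apply σ_{E > E2}; surviving tuples: {(19, 31, 1), (19, 31, 7), (29, 31, 1), (29, 31, 19), (29, 31, 7), (30, 6, 3), (7, 31, 1)}
Keep only column(s) E, E2: {(19, 1), (19, 7), (29, 1), (29, 19), (29, 7), (30, 3), (7, 1)}

{(19, 1), (19, 7), (29, 1), (29, 19), (29, 7), (30, 3), (7, 1)}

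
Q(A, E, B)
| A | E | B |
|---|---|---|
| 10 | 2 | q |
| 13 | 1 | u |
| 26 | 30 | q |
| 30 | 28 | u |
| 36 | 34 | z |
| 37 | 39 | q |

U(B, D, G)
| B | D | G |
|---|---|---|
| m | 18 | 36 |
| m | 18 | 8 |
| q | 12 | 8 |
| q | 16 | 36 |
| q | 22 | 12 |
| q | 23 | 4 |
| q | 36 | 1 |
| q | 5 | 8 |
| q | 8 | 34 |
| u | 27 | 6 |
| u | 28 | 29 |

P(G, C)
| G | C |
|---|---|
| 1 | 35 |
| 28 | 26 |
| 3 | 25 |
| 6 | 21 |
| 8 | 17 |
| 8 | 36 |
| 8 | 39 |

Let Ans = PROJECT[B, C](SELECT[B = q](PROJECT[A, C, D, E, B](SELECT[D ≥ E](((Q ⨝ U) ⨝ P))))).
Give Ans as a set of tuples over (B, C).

Joining Q and U on B yields {(10, 2, q, 12, 8), (10, 2, q, 16, 36), (10, 2, q, 22, 12), (10, 2, q, 23, 4), (10, 2, q, 36, 1), (10, 2, q, 5, 8), (10, 2, q, 8, 34), (13, 1, u, 27, 6), (13, 1, u, 28, 29), (26, 30, q, 12, 8), (26, 30, q, 16, 36), (26, 30, q, 22, 12), (26, 30, q, 23, 4), (26, 30, q, 36, 1), (26, 30, q, 5, 8), (26, 30, q, 8, 34), (30, 28, u, 27, 6), (30, 28, u, 28, 29), (37, 39, q, 12, 8), (37, 39, q, 16, 36), (37, 39, q, 22, 12), (37, 39, q, 23, 4), (37, 39, q, 36, 1), (37, 39, q, 5, 8), (37, 39, q, 8, 34)}.
Joining (Q ⨝ U) and P on G yields {(10, 2, q, 12, 8, 17), (10, 2, q, 12, 8, 36), (10, 2, q, 12, 8, 39), (10, 2, q, 36, 1, 35), (10, 2, q, 5, 8, 17), (10, 2, q, 5, 8, 36), (10, 2, q, 5, 8, 39), (13, 1, u, 27, 6, 21), (26, 30, q, 12, 8, 17), (26, 30, q, 12, 8, 36), (26, 30, q, 12, 8, 39), (26, 30, q, 36, 1, 35), (26, 30, q, 5, 8, 17), (26, 30, q, 5, 8, 36), (26, 30, q, 5, 8, 39), (30, 28, u, 27, 6, 21), (37, 39, q, 12, 8, 17), (37, 39, q, 12, 8, 36), (37, 39, q, 12, 8, 39), (37, 39, q, 36, 1, 35), (37, 39, q, 5, 8, 17), (37, 39, q, 5, 8, 36), (37, 39, q, 5, 8, 39)}.
Filtering on D ≥ E leaves {(10, 2, q, 12, 8, 17), (10, 2, q, 12, 8, 36), (10, 2, q, 12, 8, 39), (10, 2, q, 36, 1, 35), (10, 2, q, 5, 8, 17), (10, 2, q, 5, 8, 36), (10, 2, q, 5, 8, 39), (13, 1, u, 27, 6, 21), (26, 30, q, 36, 1, 35)}.
Projecting to A, C, D, E, B: {(10, 17, 12, 2, q), (10, 17, 5, 2, q), (10, 35, 36, 2, q), (10, 36, 12, 2, q), (10, 36, 5, 2, q), (10, 39, 12, 2, q), (10, 39, 5, 2, q), (13, 21, 27, 1, u), (26, 35, 36, 30, q)}
Filtering on B = q leaves {(10, 17, 12, 2, q), (10, 17, 5, 2, q), (10, 35, 36, 2, q), (10, 36, 12, 2, q), (10, 36, 5, 2, q), (10, 39, 12, 2, q), (10, 39, 5, 2, q), (26, 35, 36, 30, q)}.
Projecting to B, C (4 duplicate(s) eliminated): {(q, 17), (q, 35), (q, 36), (q, 39)}

{(q, 17), (q, 35), (q, 36), (q, 39)}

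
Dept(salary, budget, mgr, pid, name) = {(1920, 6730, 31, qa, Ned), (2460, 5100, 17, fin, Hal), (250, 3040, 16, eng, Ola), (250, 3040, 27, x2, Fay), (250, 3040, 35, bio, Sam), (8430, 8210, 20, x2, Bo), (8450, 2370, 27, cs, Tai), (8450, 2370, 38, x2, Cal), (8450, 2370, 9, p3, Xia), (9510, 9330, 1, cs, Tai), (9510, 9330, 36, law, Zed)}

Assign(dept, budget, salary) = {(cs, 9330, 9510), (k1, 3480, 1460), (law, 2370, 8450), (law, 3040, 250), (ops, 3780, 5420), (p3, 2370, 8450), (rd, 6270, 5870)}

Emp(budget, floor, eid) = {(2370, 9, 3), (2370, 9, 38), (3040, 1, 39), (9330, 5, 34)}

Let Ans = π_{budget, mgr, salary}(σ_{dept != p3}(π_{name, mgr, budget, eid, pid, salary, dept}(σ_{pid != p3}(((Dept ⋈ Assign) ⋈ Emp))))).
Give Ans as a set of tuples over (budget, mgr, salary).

Joining Dept and Assign on salary, budget yields {(250, 3040, 16, eng, Ola, law), (250, 3040, 27, x2, Fay, law), (250, 3040, 35, bio, Sam, law), (8450, 2370, 27, cs, Tai, law), (8450, 2370, 27, cs, Tai, p3), (8450, 2370, 38, x2, Cal, law), (8450, 2370, 38, x2, Cal, p3), (8450, 2370, 9, p3, Xia, law), (8450, 2370, 9, p3, Xia, p3), (9510, 9330, 1, cs, Tai, cs), (9510, 9330, 36, law, Zed, cs)}.
Joining (Dept ⋈ Assign) and Emp on budget yields {(250, 3040, 16, eng, Ola, law, 1, 39), (250, 3040, 27, x2, Fay, law, 1, 39), (250, 3040, 35, bio, Sam, law, 1, 39), (8450, 2370, 27, cs, Tai, law, 9, 3), (8450, 2370, 27, cs, Tai, law, 9, 38), (8450, 2370, 27, cs, Tai, p3, 9, 3), (8450, 2370, 27, cs, Tai, p3, 9, 38), (8450, 2370, 38, x2, Cal, law, 9, 3), (8450, 2370, 38, x2, Cal, law, 9, 38), (8450, 2370, 38, x2, Cal, p3, 9, 3), (8450, 2370, 38, x2, Cal, p3, 9, 38), (8450, 2370, 9, p3, Xia, law, 9, 3), (8450, 2370, 9, p3, Xia, law, 9, 38), (8450, 2370, 9, p3, Xia, p3, 9, 3), (8450, 2370, 9, p3, Xia, p3, 9, 38), (9510, 9330, 1, cs, Tai, cs, 5, 34), (9510, 9330, 36, law, Zed, cs, 5, 34)}.
Filtering on pid != p3 leaves {(250, 3040, 16, eng, Ola, law, 1, 39), (250, 3040, 27, x2, Fay, law, 1, 39), (250, 3040, 35, bio, Sam, law, 1, 39), (8450, 2370, 27, cs, Tai, law, 9, 3), (8450, 2370, 27, cs, Tai, law, 9, 38), (8450, 2370, 27, cs, Tai, p3, 9, 3), (8450, 2370, 27, cs, Tai, p3, 9, 38), (8450, 2370, 38, x2, Cal, law, 9, 3), (8450, 2370, 38, x2, Cal, law, 9, 38), (8450, 2370, 38, x2, Cal, p3, 9, 3), (8450, 2370, 38, x2, Cal, p3, 9, 38), (9510, 9330, 1, cs, Tai, cs, 5, 34), (9510, 9330, 36, law, Zed, cs, 5, 34)}.
π_{name, mgr, budget, eid, pid, salary, dept} gives {(Cal, 38, 2370, 3, x2, 8450, law), (Cal, 38, 2370, 3, x2, 8450, p3), (Cal, 38, 2370, 38, x2, 8450, law), (Cal, 38, 2370, 38, x2, 8450, p3), (Fay, 27, 3040, 39, x2, 250, law), (Ola, 16, 3040, 39, eng, 250, law), (Sam, 35, 3040, 39, bio, 250, law), (Tai, 1, 9330, 34, cs, 9510, cs), (Tai, 27, 2370, 3, cs, 8450, law), (Tai, 27, 2370, 3, cs, 8450, p3), (Tai, 27, 2370, 38, cs, 8450, law), (Tai, 27, 2370, 38, cs, 8450, p3), (Zed, 36, 9330, 34, law, 9510, cs)}.
Filtering on dept != p3 leaves {(Cal, 38, 2370, 3, x2, 8450, law), (Cal, 38, 2370, 38, x2, 8450, law), (Fay, 27, 3040, 39, x2, 250, law), (Ola, 16, 3040, 39, eng, 250, law), (Sam, 35, 3040, 39, bio, 250, law), (Tai, 1, 9330, 34, cs, 9510, cs), (Tai, 27, 2370, 3, cs, 8450, law), (Tai, 27, 2370, 38, cs, 8450, law), (Zed, 36, 9330, 34, law, 9510, cs)}.
π_{budget, mgr, salary} gives {(2370, 27, 8450), (2370, 38, 8450), (3040, 16, 250), (3040, 27, 250), (3040, 35, 250), (9330, 1, 9510), (9330, 36, 9510)} (2 duplicate(s) eliminated).

{(2370, 27, 8450), (2370, 38, 8450), (3040, 16, 250), (3040, 27, 250), (3040, 35, 250), (9330, 1, 9510), (9330, 36, 9510)}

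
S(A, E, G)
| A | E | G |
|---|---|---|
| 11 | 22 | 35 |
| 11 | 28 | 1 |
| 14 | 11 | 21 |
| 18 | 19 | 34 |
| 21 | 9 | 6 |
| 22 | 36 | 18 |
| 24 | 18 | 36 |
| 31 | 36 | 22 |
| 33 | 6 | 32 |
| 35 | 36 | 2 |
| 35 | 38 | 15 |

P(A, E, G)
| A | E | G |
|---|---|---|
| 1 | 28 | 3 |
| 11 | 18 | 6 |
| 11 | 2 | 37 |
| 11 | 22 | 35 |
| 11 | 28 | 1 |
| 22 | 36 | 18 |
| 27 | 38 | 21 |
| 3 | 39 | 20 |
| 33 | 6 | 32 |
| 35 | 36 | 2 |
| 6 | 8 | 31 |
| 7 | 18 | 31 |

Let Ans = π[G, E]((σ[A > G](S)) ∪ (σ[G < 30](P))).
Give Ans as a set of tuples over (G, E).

Apply σ_{A > G}; surviving tuples: {(11, 28, 1), (21, 9, 6), (22, 36, 18), (31, 36, 22), (33, 6, 32), (35, 36, 2), (35, 38, 15)}
Apply σ_{G < 30}; surviving tuples: {(1, 28, 3), (11, 18, 6), (11, 28, 1), (22, 36, 18), (27, 38, 21), (3, 39, 20), (35, 36, 2)}
Set union of the two operands is {(1, 28, 3), (11, 18, 6), (11, 28, 1), (21, 9, 6), (22, 36, 18), (27, 38, 21), (3, 39, 20), (31, 36, 22), (33, 6, 32), (35, 36, 2), (35, 38, 15)}.
π[G, E]: project onto (G, E) → {(1, 28), (15, 38), (18, 36), (2, 36), (20, 39), (21, 38), (22, 36), (3, 28), (32, 6), (6, 18), (6, 9)}

{(1, 28), (15, 38), (18, 36), (2, 36), (20, 39), (21, 38), (22, 36), (3, 28), (32, 6), (6, 18), (6, 9)}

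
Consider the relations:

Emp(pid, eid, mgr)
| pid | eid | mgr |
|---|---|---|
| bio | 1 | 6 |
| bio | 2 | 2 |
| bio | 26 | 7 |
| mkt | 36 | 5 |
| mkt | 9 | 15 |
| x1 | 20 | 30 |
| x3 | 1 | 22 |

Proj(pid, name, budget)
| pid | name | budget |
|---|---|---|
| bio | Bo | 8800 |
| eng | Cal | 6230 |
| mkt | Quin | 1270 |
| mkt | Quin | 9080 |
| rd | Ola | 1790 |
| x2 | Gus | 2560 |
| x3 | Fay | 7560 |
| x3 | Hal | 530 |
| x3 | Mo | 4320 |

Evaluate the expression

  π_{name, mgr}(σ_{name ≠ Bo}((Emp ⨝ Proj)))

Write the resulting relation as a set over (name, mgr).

Natural join on pid: {(bio, 1, 6, Bo, 8800), (bio, 2, 2, Bo, 8800), (bio, 26, 7, Bo, 8800), (mkt, 36, 5, Quin, 1270), (mkt, 36, 5, Quin, 9080), (mkt, 9, 15, Quin, 1270), (mkt, 9, 15, Quin, 9080), (x3, 1, 22, Fay, 7560), (x3, 1, 22, Hal, 530), (x3, 1, 22, Mo, 4320)}
Filtering on name ≠ Bo leaves {(mkt, 36, 5, Quin, 1270), (mkt, 36, 5, Quin, 9080), (mkt, 9, 15, Quin, 1270), (mkt, 9, 15, Quin, 9080), (x3, 1, 22, Fay, 7560), (x3, 1, 22, Hal, 530), (x3, 1, 22, Mo, 4320)}.
Projecting to name, mgr (2 duplicate(s) eliminated): {(Fay, 22), (Hal, 22), (Mo, 22), (Quin, 15), (Quin, 5)}

{(Fay, 22), (Hal, 22), (Mo, 22), (Quin, 15), (Quin, 5)}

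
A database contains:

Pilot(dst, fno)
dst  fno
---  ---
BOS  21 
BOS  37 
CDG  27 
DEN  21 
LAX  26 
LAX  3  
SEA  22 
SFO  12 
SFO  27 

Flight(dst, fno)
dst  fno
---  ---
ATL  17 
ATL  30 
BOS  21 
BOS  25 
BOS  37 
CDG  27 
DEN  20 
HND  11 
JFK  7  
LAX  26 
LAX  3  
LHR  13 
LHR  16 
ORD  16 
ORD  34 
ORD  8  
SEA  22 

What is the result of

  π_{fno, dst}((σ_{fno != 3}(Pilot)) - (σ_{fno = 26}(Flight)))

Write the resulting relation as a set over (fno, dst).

Apply σ_{fno != 3}; surviving tuples: {(BOS, 21), (BOS, 37), (CDG, 27), (DEN, 21), (LAX, 26), (SEA, 22), (SFO, 12), (SFO, 27)}
Apply σ_{fno = 26}; surviving tuples: {(LAX, 26)}
Set difference of the two operands is {(BOS, 21), (BOS, 37), (CDG, 27), (DEN, 21), (SEA, 22), (SFO, 12), (SFO, 27)}.
π[fno, dst]: project onto (fno, dst) → {(12, SFO), (21, BOS), (21, DEN), (22, SEA), (27, CDG), (27, SFO), (37, BOS)}

{(12, SFO), (21, BOS), (21, DEN), (22, SEA), (27, CDG), (27, SFO), (37, BOS)}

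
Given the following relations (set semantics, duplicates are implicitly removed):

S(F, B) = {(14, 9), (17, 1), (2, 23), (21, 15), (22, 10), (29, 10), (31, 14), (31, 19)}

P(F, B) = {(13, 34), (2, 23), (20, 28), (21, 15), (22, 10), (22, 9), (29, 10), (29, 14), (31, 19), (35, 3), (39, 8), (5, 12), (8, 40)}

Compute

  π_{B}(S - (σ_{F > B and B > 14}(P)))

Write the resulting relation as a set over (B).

{1, 10, 14, 23, 9}

σ[F > B and B > 14]: keep tuples satisfying F > B and B > 14 → {(21, 15), (31, 19)}
Set difference of the two operands is {(14, 9), (17, 1), (2, 23), (22, 10), (29, 10), (31, 14)}.
π_{B} gives {1, 10, 14, 23, 9} (1 duplicate(s) eliminated).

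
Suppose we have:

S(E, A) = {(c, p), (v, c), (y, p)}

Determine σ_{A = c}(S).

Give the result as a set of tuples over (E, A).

{(v, c)}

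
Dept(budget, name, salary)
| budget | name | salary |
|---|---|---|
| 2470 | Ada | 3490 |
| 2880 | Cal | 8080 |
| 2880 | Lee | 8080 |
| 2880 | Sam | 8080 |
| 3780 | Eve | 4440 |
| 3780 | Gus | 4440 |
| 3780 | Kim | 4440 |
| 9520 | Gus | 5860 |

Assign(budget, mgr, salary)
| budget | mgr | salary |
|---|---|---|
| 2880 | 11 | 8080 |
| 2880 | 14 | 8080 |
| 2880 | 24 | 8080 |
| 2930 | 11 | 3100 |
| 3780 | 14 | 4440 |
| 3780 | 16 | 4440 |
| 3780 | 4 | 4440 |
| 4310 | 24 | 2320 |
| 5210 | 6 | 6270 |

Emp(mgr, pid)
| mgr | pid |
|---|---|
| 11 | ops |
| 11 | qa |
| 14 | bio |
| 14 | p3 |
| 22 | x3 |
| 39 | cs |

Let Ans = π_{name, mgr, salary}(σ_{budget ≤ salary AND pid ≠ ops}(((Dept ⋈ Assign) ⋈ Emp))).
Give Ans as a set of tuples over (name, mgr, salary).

{(Cal, 11, 8080), (Cal, 14, 8080), (Eve, 14, 4440), (Gus, 14, 4440), (Kim, 14, 4440), (Lee, 11, 8080), (Lee, 14, 8080), (Sam, 11, 8080), (Sam, 14, 8080)}

Joining Dept and Assign on budget, salary yields {(2880, Cal, 8080, 11), (2880, Cal, 8080, 14), (2880, Cal, 8080, 24), (2880, Lee, 8080, 11), (2880, Lee, 8080, 14), (2880, Lee, 8080, 24), (2880, Sam, 8080, 11), (2880, Sam, 8080, 14), (2880, Sam, 8080, 24), (3780, Eve, 4440, 14), (3780, Eve, 4440, 16), (3780, Eve, 4440, 4), (3780, Gus, 4440, 14), (3780, Gus, 4440, 16), (3780, Gus, 4440, 4), (3780, Kim, 4440, 14), (3780, Kim, 4440, 16), (3780, Kim, 4440, 4)}.
Joining (Dept ⋈ Assign) and Emp on mgr yields {(2880, Cal, 8080, 11, ops), (2880, Cal, 8080, 11, qa), (2880, Cal, 8080, 14, bio), (2880, Cal, 8080, 14, p3), (2880, Lee, 8080, 11, ops), (2880, Lee, 8080, 11, qa), (2880, Lee, 8080, 14, bio), (2880, Lee, 8080, 14, p3), (2880, Sam, 8080, 11, ops), (2880, Sam, 8080, 11, qa), (2880, Sam, 8080, 14, bio), (2880, Sam, 8080, 14, p3), (3780, Eve, 4440, 14, bio), (3780, Eve, 4440, 14, p3), (3780, Gus, 4440, 14, bio), (3780, Gus, 4440, 14, p3), (3780, Kim, 4440, 14, bio), (3780, Kim, 4440, 14, p3)}.
Apply σ_{budget ≤ salary AND pid ≠ ops}; surviving tuples: {(2880, Cal, 8080, 11, qa), (2880, Cal, 8080, 14, bio), (2880, Cal, 8080, 14, p3), (2880, Lee, 8080, 11, qa), (2880, Lee, 8080, 14, bio), (2880, Lee, 8080, 14, p3), (2880, Sam, 8080, 11, qa), (2880, Sam, 8080, 14, bio), (2880, Sam, 8080, 14, p3), (3780, Eve, 4440, 14, bio), (3780, Eve, 4440, 14, p3), (3780, Gus, 4440, 14, bio), (3780, Gus, 4440, 14, p3), (3780, Kim, 4440, 14, bio), (3780, Kim, 4440, 14, p3)}
Keep only column(s) name, mgr, salary (6 duplicate(s) eliminated): {(Cal, 11, 8080), (Cal, 14, 8080), (Eve, 14, 4440), (Gus, 14, 4440), (Kim, 14, 4440), (Lee, 11, 8080), (Lee, 14, 8080), (Sam, 11, 8080), (Sam, 14, 8080)}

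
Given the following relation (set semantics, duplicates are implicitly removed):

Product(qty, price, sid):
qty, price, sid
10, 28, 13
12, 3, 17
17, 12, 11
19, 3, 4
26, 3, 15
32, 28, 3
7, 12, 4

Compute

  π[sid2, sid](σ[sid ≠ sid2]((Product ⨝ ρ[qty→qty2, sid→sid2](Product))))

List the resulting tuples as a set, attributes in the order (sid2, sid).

ρ[qty→qty2, sid→sid2]: schema becomes (qty2, price, sid2); tuples unchanged.
Product ⋈ ρ[qty→qty2, sid→sid2](Product) (natural join on price): {(10, 28, 13, 10, 13), (10, 28, 13, 32, 3), (12, 3, 17, 12, 17), (12, 3, 17, 19, 4), (12, 3, 17, 26, 15), (17, 12, 11, 17, 11), (17, 12, 11, 7, 4), (19, 3, 4, 12, 17), (19, 3, 4, 19, 4), (19, 3, 4, 26, 15), (26, 3, 15, 12, 17), (26, 3, 15, 19, 4), (26, 3, 15, 26, 15), (32, 28, 3, 10, 13), (32, 28, 3, 32, 3), (7, 12, 4, 17, 11), (7, 12, 4, 7, 4)}
Apply σ_{sid ≠ sid2}; surviving tuples: {(10, 28, 13, 32, 3), (12, 3, 17, 19, 4), (12, 3, 17, 26, 15), (17, 12, 11, 7, 4), (19, 3, 4, 12, 17), (19, 3, 4, 26, 15), (26, 3, 15, 12, 17), (26, 3, 15, 19, 4), (32, 28, 3, 10, 13), (7, 12, 4, 17, 11)}
π_{sid2, sid} gives {(11, 4), (13, 3), (15, 17), (15, 4), (17, 15), (17, 4), (3, 13), (4, 11), (4, 15), (4, 17)}.

{(11, 4), (13, 3), (15, 17), (15, 4), (17, 15), (17, 4), (3, 13), (4, 11), (4, 15), (4, 17)}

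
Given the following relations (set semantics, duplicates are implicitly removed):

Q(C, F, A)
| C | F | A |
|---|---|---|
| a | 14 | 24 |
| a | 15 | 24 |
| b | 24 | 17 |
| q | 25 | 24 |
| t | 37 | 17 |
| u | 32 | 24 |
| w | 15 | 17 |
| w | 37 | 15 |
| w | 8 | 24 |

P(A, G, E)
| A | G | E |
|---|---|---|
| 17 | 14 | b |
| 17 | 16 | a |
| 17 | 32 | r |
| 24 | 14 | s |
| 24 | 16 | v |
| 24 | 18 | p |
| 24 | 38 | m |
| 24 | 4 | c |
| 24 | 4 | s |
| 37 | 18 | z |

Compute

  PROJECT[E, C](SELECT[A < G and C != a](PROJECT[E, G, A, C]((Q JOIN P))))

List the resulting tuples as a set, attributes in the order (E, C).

Joining Q and P on A yields {(a, 14, 24, 14, s), (a, 14, 24, 16, v), (a, 14, 24, 18, p), (a, 14, 24, 38, m), (a, 14, 24, 4, c), (a, 14, 24, 4, s), (a, 15, 24, 14, s), (a, 15, 24, 16, v), (a, 15, 24, 18, p), (a, 15, 24, 38, m), (a, 15, 24, 4, c), (a, 15, 24, 4, s), (b, 24, 17, 14, b), (b, 24, 17, 16, a), (b, 24, 17, 32, r), (q, 25, 24, 14, s), (q, 25, 24, 16, v), (q, 25, 24, 18, p), (q, 25, 24, 38, m), (q, 25, 24, 4, c), (q, 25, 24, 4, s), (t, 37, 17, 14, b), (t, 37, 17, 16, a), (t, 37, 17, 32, r), (u, 32, 24, 14, s), (u, 32, 24, 16, v), (u, 32, 24, 18, p), (u, 32, 24, 38, m), (u, 32, 24, 4, c), (u, 32, 24, 4, s), (w, 15, 17, 14, b), (w, 15, 17, 16, a), (w, 15, 17, 32, r), (w, 8, 24, 14, s), (w, 8, 24, 16, v), (w, 8, 24, 18, p), (w, 8, 24, 38, m), (w, 8, 24, 4, c), (w, 8, 24, 4, s)}.
π[E, G, A, C]: project onto (E, G, A, C) (6 duplicate(s) eliminated) → {(a, 16, 17, b), (a, 16, 17, t), (a, 16, 17, w), (b, 14, 17, b), (b, 14, 17, t), (b, 14, 17, w), (c, 4, 24, a), (c, 4, 24, q), (c, 4, 24, u), (c, 4, 24, w), (m, 38, 24, a), (m, 38, 24, q), (m, 38, 24, u), (m, 38, 24, w), (p, 18, 24, a), (p, 18, 24, q), (p, 18, 24, u), (p, 18, 24, w), (r, 32, 17, b), (r, 32, 17, t), (r, 32, 17, w), (s, 14, 24, a), (s, 14, 24, q), (s, 14, 24, u), (s, 14, 24, w), (s, 4, 24, a), (s, 4, 24, q), (s, 4, 24, u), (s, 4, 24, w), (v, 16, 24, a), (v, 16, 24, q), (v, 16, 24, u), (v, 16, 24, w)}
Apply σ_{A < G and C != a}; surviving tuples: {(m, 38, 24, q), (m, 38, 24, u), (m, 38, 24, w), (r, 32, 17, b), (r, 32, 17, t), (r, 32, 17, w)}
π[E, C]: project onto (E, C) → {(m, q), (m, u), (m, w), (r, b), (r, t), (r, w)}

{(m, q), (m, u), (m, w), (r, b), (r, t), (r, w)}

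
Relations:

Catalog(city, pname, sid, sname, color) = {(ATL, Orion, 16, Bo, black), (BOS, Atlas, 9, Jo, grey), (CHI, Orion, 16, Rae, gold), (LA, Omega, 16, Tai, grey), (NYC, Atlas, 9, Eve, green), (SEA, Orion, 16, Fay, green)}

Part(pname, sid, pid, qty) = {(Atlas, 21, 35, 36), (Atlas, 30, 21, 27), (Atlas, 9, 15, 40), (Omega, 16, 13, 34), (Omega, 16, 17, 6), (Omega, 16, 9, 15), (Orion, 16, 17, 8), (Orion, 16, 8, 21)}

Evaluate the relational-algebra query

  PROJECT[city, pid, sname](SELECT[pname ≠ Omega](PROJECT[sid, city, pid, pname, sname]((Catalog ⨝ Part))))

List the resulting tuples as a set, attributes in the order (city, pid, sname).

{(ATL, 17, Bo), (ATL, 8, Bo), (BOS, 15, Jo), (CHI, 17, Rae), (CHI, 8, Rae), (NYC, 15, Eve), (SEA, 17, Fay), (SEA, 8, Fay)}

Joining Catalog and Part on pname, sid yields {(ATL, Orion, 16, Bo, black, 17, 8), (ATL, Orion, 16, Bo, black, 8, 21), (BOS, Atlas, 9, Jo, grey, 15, 40), (CHI, Orion, 16, Rae, gold, 17, 8), (CHI, Orion, 16, Rae, gold, 8, 21), (LA, Omega, 16, Tai, grey, 13, 34), (LA, Omega, 16, Tai, grey, 17, 6), (LA, Omega, 16, Tai, grey, 9, 15), (NYC, Atlas, 9, Eve, green, 15, 40), (SEA, Orion, 16, Fay, green, 17, 8), (SEA, Orion, 16, Fay, green, 8, 21)}.
π[sid, city, pid, pname, sname]: project onto (sid, city, pid, pname, sname) → {(16, ATL, 17, Orion, Bo), (16, ATL, 8, Orion, Bo), (16, CHI, 17, Orion, Rae), (16, CHI, 8, Orion, Rae), (16, LA, 13, Omega, Tai), (16, LA, 17, Omega, Tai), (16, LA, 9, Omega, Tai), (16, SEA, 17, Orion, Fay), (16, SEA, 8, Orion, Fay), (9, BOS, 15, Atlas, Jo), (9, NYC, 15, Atlas, Eve)}
Selection pname ≠ Omega: {(16, ATL, 17, Orion, Bo), (16, ATL, 8, Orion, Bo), (16, CHI, 17, Orion, Rae), (16, CHI, 8, Orion, Rae), (16, SEA, 17, Orion, Fay), (16, SEA, 8, Orion, Fay), (9, BOS, 15, Atlas, Jo), (9, NYC, 15, Atlas, Eve)}
π[city, pid, sname]: project onto (city, pid, sname) → {(ATL, 17, Bo), (ATL, 8, Bo), (BOS, 15, Jo), (CHI, 17, Rae), (CHI, 8, Rae), (NYC, 15, Eve), (SEA, 17, Fay), (SEA, 8, Fay)}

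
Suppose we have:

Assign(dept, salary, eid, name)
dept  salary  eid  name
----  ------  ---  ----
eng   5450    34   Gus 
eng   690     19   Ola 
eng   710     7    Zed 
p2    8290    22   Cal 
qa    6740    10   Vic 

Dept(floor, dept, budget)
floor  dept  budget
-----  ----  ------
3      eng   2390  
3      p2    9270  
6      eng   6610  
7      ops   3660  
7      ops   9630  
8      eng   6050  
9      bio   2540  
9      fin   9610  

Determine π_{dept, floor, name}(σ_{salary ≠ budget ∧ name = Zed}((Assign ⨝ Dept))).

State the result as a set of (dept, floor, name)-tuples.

{(eng, 3, Zed), (eng, 6, Zed), (eng, 8, Zed)}

Assign ⋈ Dept (natural join on dept): {(eng, 5450, 34, Gus, 3, 2390), (eng, 5450, 34, Gus, 6, 6610), (eng, 5450, 34, Gus, 8, 6050), (eng, 690, 19, Ola, 3, 2390), (eng, 690, 19, Ola, 6, 6610), (eng, 690, 19, Ola, 8, 6050), (eng, 710, 7, Zed, 3, 2390), (eng, 710, 7, Zed, 6, 6610), (eng, 710, 7, Zed, 8, 6050), (p2, 8290, 22, Cal, 3, 9270)}
σ[salary ≠ budget ∧ name = Zed]: keep tuples satisfying salary ≠ budget ∧ name = Zed → {(eng, 710, 7, Zed, 3, 2390), (eng, 710, 7, Zed, 6, 6610), (eng, 710, 7, Zed, 8, 6050)}
Projecting to dept, floor, name: {(eng, 3, Zed), (eng, 6, Zed), (eng, 8, Zed)}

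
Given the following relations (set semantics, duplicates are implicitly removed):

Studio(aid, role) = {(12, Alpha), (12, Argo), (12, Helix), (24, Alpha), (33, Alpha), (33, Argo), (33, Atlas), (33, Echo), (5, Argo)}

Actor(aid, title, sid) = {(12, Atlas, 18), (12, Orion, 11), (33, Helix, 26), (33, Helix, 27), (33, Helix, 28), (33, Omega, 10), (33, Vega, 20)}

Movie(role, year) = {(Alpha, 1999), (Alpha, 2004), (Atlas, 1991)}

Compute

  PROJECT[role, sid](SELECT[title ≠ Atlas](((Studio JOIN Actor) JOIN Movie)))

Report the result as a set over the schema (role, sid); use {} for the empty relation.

Natural join on aid: {(12, Alpha, Atlas, 18), (12, Alpha, Orion, 11), (12, Argo, Atlas, 18), (12, Argo, Orion, 11), (12, Helix, Atlas, 18), (12, Helix, Orion, 11), (33, Alpha, Helix, 26), (33, Alpha, Helix, 27), (33, Alpha, Helix, 28), (33, Alpha, Omega, 10), (33, Alpha, Vega, 20), (33, Argo, Helix, 26), (33, Argo, Helix, 27), (33, Argo, Helix, 28), (33, Argo, Omega, 10), (33, Argo, Vega, 20), (33, Atlas, Helix, 26), (33, Atlas, Helix, 27), (33, Atlas, Helix, 28), (33, Atlas, Omega, 10), (33, Atlas, Vega, 20), (33, Echo, Helix, 26), (33, Echo, Helix, 27), (33, Echo, Helix, 28), (33, Echo, Omega, 10), (33, Echo, Vega, 20)}
Natural join on role: {(12, Alpha, Atlas, 18, 1999), (12, Alpha, Atlas, 18, 2004), (12, Alpha, Orion, 11, 1999), (12, Alpha, Orion, 11, 2004), (33, Alpha, Helix, 26, 1999), (33, Alpha, Helix, 26, 2004), (33, Alpha, Helix, 27, 1999), (33, Alpha, Helix, 27, 2004), (33, Alpha, Helix, 28, 1999), (33, Alpha, Helix, 28, 2004), (33, Alpha, Omega, 10, 1999), (33, Alpha, Omega, 10, 2004), (33, Alpha, Vega, 20, 1999), (33, Alpha, Vega, 20, 2004), (33, Atlas, Helix, 26, 1991), (33, Atlas, Helix, 27, 1991), (33, Atlas, Helix, 28, 1991), (33, Atlas, Omega, 10, 1991), (33, Atlas, Vega, 20, 1991)}
σ[title ≠ Atlas]: keep tuples satisfying title ≠ Atlas → {(12, Alpha, Orion, 11, 1999), (12, Alpha, Orion, 11, 2004), (33, Alpha, Helix, 26, 1999), (33, Alpha, Helix, 26, 2004), (33, Alpha, Helix, 27, 1999), (33, Alpha, Helix, 27, 2004), (33, Alpha, Helix, 28, 1999), (33, Alpha, Helix, 28, 2004), (33, Alpha, Omega, 10, 1999), (33, Alpha, Omega, 10, 2004), (33, Alpha, Vega, 20, 1999), (33, Alpha, Vega, 20, 2004), (33, Atlas, Helix, 26, 1991), (33, Atlas, Helix, 27, 1991), (33, Atlas, Helix, 28, 1991), (33, Atlas, Omega, 10, 1991), (33, Atlas, Vega, 20, 1991)}
π[role, sid]: project onto (role, sid) (6 duplicate(s) eliminated) → {(Alpha, 10), (Alpha, 11), (Alpha, 20), (Alpha, 26), (Alpha, 27), (Alpha, 28), (Atlas, 10), (Atlas, 20), (Atlas, 26), (Atlas, 27), (Atlas, 28)}

{(Alpha, 10), (Alpha, 11), (Alpha, 20), (Alpha, 26), (Alpha, 27), (Alpha, 28), (Atlas, 10), (Atlas, 20), (Atlas, 26), (Atlas, 27), (Atlas, 28)}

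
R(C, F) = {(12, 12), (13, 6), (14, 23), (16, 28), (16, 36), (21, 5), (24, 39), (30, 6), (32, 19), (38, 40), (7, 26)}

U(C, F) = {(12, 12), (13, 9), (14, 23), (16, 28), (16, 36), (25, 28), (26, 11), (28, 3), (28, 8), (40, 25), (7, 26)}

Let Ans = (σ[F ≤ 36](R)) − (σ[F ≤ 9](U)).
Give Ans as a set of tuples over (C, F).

{(12, 12), (13, 6), (14, 23), (16, 28), (16, 36), (21, 5), (30, 6), (32, 19), (7, 26)}

Filtering on F ≤ 36 leaves {(12, 12), (13, 6), (14, 23), (16, 28), (16, 36), (21, 5), (30, 6), (32, 19), (7, 26)}.
Filtering on F ≤ 9 leaves {(13, 9), (28, 3), (28, 8)}.
Taking the difference: {(12, 12), (13, 6), (14, 23), (16, 28), (16, 36), (21, 5), (30, 6), (32, 19), (7, 26)}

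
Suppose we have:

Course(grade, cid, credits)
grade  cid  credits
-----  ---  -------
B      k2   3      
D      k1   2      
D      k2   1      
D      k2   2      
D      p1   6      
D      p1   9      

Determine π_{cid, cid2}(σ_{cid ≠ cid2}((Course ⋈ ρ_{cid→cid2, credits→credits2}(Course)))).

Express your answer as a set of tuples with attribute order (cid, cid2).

{(k1, k2), (k1, p1), (k2, k1), (k2, p1), (p1, k1), (p1, k2)}

ρ[cid→cid2, credits→credits2]: schema becomes (grade, cid2, credits2); tuples unchanged.
Course ⋈ ρ_{cid→cid2, credits→credits2}(Course) (natural join on grade): {(B, k2, 3, k2, 3), (D, k1, 2, k1, 2), (D, k1, 2, k2, 1), (D, k1, 2, k2, 2), (D, k1, 2, p1, 6), (D, k1, 2, p1, 9), (D, k2, 1, k1, 2), (D, k2, 1, k2, 1), (D, k2, 1, k2, 2), (D, k2, 1, p1, 6), (D, k2, 1, p1, 9), (D, k2, 2, k1, 2), (D, k2, 2, k2, 1), (D, k2, 2, k2, 2), (D, k2, 2, p1, 6), (D, k2, 2, p1, 9), (D, p1, 6, k1, 2), (D, p1, 6, k2, 1), (D, p1, 6, k2, 2), (D, p1, 6, p1, 6), (D, p1, 6, p1, 9), (D, p1, 9, k1, 2), (D, p1, 9, k2, 1), (D, p1, 9, k2, 2), (D, p1, 9, p1, 6), (D, p1, 9, p1, 9)}
Selection cid ≠ cid2: {(D, k1, 2, k2, 1), (D, k1, 2, k2, 2), (D, k1, 2, p1, 6), (D, k1, 2, p1, 9), (D, k2, 1, k1, 2), (D, k2, 1, p1, 6), (D, k2, 1, p1, 9), (D, k2, 2, k1, 2), (D, k2, 2, p1, 6), (D, k2, 2, p1, 9), (D, p1, 6, k1, 2), (D, p1, 6, k2, 1), (D, p1, 6, k2, 2), (D, p1, 9, k1, 2), (D, p1, 9, k2, 1), (D, p1, 9, k2, 2)}
π[cid, cid2]: project onto (cid, cid2) (10 duplicate(s) eliminated) → {(k1, k2), (k1, p1), (k2, k1), (k2, p1), (p1, k1), (p1, k2)}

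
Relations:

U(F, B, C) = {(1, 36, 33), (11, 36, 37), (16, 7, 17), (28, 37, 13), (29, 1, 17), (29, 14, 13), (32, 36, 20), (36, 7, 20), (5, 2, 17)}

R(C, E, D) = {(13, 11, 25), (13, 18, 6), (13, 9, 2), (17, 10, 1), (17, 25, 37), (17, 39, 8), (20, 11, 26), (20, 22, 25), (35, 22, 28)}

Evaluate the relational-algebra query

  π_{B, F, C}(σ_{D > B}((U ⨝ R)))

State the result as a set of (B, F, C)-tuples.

Natural join on C: {(16, 7, 17, 10, 1), (16, 7, 17, 25, 37), (16, 7, 17, 39, 8), (28, 37, 13, 11, 25), (28, 37, 13, 18, 6), (28, 37, 13, 9, 2), (29, 1, 17, 10, 1), (29, 1, 17, 25, 37), (29, 1, 17, 39, 8), (29, 14, 13, 11, 25), (29, 14, 13, 18, 6), (29, 14, 13, 9, 2), (32, 36, 20, 11, 26), (32, 36, 20, 22, 25), (36, 7, 20, 11, 26), (36, 7, 20, 22, 25), (5, 2, 17, 10, 1), (5, 2, 17, 25, 37), (5, 2, 17, 39, 8)}
Apply σ_{D > B}; surviving tuples: {(16, 7, 17, 25, 37), (16, 7, 17, 39, 8), (29, 1, 17, 25, 37), (29, 1, 17, 39, 8), (29, 14, 13, 11, 25), (36, 7, 20, 11, 26), (36, 7, 20, 22, 25), (5, 2, 17, 25, 37), (5, 2, 17, 39, 8)}
Projecting to B, F, C (4 duplicate(s) eliminated): {(1, 29, 17), (14, 29, 13), (2, 5, 17), (7, 16, 17), (7, 36, 20)}

{(1, 29, 17), (14, 29, 13), (2, 5, 17), (7, 16, 17), (7, 36, 20)}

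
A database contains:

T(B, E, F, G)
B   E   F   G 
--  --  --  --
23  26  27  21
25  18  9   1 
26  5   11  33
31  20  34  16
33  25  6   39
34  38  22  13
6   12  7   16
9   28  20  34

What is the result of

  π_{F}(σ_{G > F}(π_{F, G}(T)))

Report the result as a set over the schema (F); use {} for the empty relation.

π[F, G]: project onto (F, G) → {(11, 33), (20, 34), (22, 13), (27, 21), (34, 16), (6, 39), (7, 16), (9, 1)}
Apply σ_{G > F}; surviving tuples: {(11, 33), (20, 34), (6, 39), (7, 16)}
π[F]: project onto (F) → {11, 20, 6, 7}

{11, 20, 6, 7}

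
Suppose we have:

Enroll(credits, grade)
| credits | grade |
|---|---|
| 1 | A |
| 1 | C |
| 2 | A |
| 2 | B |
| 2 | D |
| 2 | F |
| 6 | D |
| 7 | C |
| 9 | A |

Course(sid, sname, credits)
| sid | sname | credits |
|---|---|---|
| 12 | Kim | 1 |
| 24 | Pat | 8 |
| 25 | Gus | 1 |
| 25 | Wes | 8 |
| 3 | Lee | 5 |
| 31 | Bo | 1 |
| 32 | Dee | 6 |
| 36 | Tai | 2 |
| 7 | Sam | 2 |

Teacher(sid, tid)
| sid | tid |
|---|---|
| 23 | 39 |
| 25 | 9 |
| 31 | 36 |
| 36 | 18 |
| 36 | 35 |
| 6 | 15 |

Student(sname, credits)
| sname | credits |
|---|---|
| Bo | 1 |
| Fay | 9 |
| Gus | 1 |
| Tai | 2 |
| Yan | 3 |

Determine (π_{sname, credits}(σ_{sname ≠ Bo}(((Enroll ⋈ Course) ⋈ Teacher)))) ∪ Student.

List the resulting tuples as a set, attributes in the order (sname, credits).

{(Bo, 1), (Fay, 9), (Gus, 1), (Tai, 2), (Yan, 3)}

Enroll ⋈ Course (natural join on credits): {(1, A, 12, Kim), (1, A, 25, Gus), (1, A, 31, Bo), (1, C, 12, Kim), (1, C, 25, Gus), (1, C, 31, Bo), (2, A, 36, Tai), (2, A, 7, Sam), (2, B, 36, Tai), (2, B, 7, Sam), (2, D, 36, Tai), (2, D, 7, Sam), (2, F, 36, Tai), (2, F, 7, Sam), (6, D, 32, Dee)}
(Enroll ⋈ Course) ⋈ Teacher (natural join on sid): {(1, A, 25, Gus, 9), (1, A, 31, Bo, 36), (1, C, 25, Gus, 9), (1, C, 31, Bo, 36), (2, A, 36, Tai, 18), (2, A, 36, Tai, 35), (2, B, 36, Tai, 18), (2, B, 36, Tai, 35), (2, D, 36, Tai, 18), (2, D, 36, Tai, 35), (2, F, 36, Tai, 18), (2, F, 36, Tai, 35)}
Filtering on sname ≠ Bo leaves {(1, A, 25, Gus, 9), (1, C, 25, Gus, 9), (2, A, 36, Tai, 18), (2, A, 36, Tai, 35), (2, B, 36, Tai, 18), (2, B, 36, Tai, 35), (2, D, 36, Tai, 18), (2, D, 36, Tai, 35), (2, F, 36, Tai, 18), (2, F, 36, Tai, 35)}.
Keep only column(s) sname, credits (8 duplicate(s) eliminated): {(Gus, 1), (Tai, 2)}
Taking the union: {(Bo, 1), (Fay, 9), (Gus, 1), (Tai, 2), (Yan, 3)}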